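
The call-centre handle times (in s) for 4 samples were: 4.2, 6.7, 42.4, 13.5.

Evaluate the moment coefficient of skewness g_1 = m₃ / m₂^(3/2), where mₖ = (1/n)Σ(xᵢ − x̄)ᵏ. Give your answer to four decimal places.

x̄ = (4.2 + 6.7 + 42.4 + 13.5) / 4 = 16.7000
deviations (xᵢ − x̄): -12.5000, -10.0000, 25.7000, -3.2000
Σ(xᵢ − x̄)² = 926.9800 ⇒ m₂ = 926.9800/4 = 231.74500
Σ(xᵢ − x̄)³ = 13988.7000 ⇒ m₃ = 13988.7000/4 = 3497.17500
m₂^(3/2) = 231.74500^(1.5) = 3527.89426
g_1 = m₃ / m₂^(3/2) = 3497.17500 / 3527.89426 ≈ 0.9913

0.9913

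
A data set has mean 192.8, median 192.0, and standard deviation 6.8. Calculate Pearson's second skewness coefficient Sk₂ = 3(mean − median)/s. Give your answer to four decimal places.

0.3529

Sk₂ = 3(192.8 − 192.0) / 6.8 = 3 × 0.8000 / 6.8
    = 2.4000 / 6.8 ≈ 0.3529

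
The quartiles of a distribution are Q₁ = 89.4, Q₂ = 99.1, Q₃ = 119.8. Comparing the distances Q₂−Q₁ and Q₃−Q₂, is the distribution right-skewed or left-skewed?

right-skewed

Q₂ − Q₁ = 9.7;  Q₃ − Q₂ = 20.7
Q₃ − Q₂ > Q₂ − Q₁ ⇒ the upper half is more spread out ⇒ right-skewed.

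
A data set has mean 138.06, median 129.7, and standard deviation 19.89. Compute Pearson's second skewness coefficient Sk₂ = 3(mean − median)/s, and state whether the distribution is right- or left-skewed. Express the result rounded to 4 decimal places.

Sk₂ = 3(138.06 − 129.7) / 19.89 = 3 × 8.3600 / 19.89
    = 25.0800 / 19.89 ≈ 1.2609
Sk₂ > 0 ⇒ mean > median ⇒ right-skewed (positive skew).

1.2609, right-skewed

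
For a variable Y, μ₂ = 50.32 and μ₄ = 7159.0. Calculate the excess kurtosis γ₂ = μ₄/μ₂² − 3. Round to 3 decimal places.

-0.173

μ₂² = 50.32² = 2532.10240
μ₄/μ₂² = 7159.0 / 2532.10240 = 2.82729
γ₂ = 2.82729 − 3 ≈ -0.173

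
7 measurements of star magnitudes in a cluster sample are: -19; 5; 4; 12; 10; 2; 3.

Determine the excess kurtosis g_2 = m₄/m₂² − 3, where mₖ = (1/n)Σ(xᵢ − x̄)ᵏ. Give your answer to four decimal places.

1.0833

x̄ = 2.4286
Σ(xᵢ − x̄)² = 617.7143 ⇒ m₂ = 88.24490
Σ(xᵢ − x̄)⁴ = 222578.7405 ⇒ m₄ = 31796.96293
m₂² = 7787.16202
g_2 = m₄/m₂² − 3 = 4.08325 − 3 ≈ 1.0833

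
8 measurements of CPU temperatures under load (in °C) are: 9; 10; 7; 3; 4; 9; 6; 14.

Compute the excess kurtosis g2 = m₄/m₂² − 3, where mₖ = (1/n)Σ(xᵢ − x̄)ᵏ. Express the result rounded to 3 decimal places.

x̄ = 7.7500
Σ(xᵢ − x̄)² = 87.5000 ⇒ m₂ = 10.93750
Σ(xᵢ − x̄)⁴ = 2272.9063 ⇒ m₄ = 284.11328
m₂² = 119.62891
g2 = m₄/m₂² − 3 = 2.37496 − 3 ≈ -0.625

-0.625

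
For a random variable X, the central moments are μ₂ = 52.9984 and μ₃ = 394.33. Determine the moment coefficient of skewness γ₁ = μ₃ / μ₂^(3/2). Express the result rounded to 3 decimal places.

σ = √μ₂ = √52.9984 = 7.28000
σ³ = μ₂^(3/2) = 385.82835
γ₁ = μ₃/σ³ = 394.33 / 385.82835 ≈ 1.022

1.022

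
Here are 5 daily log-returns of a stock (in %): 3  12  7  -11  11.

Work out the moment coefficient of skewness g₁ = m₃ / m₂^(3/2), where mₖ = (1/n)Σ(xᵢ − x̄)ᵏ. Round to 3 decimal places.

-1.006

x̄ = (3 + 12 + 7 - 11 + 11) / 5 = 4.4000
deviations (xᵢ − x̄): -1.4000, 7.6000, 2.6000, -15.4000, 6.6000
Σ(xᵢ − x̄)² = 347.2000 ⇒ m₂ = 347.2000/5 = 69.44000
Σ(xᵢ − x̄)³ = -2910.9600 ⇒ m₃ = -2910.9600/5 = -582.19200
m₂^(3/2) = 69.44000^(1.5) = 578.64815
g₁ = m₃ / m₂^(3/2) = -582.19200 / 578.64815 ≈ -1.006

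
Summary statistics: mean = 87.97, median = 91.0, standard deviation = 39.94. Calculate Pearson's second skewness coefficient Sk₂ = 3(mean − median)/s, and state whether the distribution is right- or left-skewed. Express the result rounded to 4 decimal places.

Sk₂ = 3(87.97 − 91.0) / 39.94 = 3 × -3.0300 / 39.94
    = -9.0900 / 39.94 ≈ -0.2276
Sk₂ < 0 ⇒ mean < median ⇒ left-skewed (negative skew).

-0.2276, left-skewed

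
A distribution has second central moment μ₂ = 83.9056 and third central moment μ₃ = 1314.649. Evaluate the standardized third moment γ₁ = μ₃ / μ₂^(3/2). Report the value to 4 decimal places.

σ = √μ₂ = √83.9056 = 9.16000
σ³ = μ₂^(3/2) = 768.57530
γ₁ = μ₃/σ³ = 1314.649 / 768.57530 ≈ 1.7105

1.7105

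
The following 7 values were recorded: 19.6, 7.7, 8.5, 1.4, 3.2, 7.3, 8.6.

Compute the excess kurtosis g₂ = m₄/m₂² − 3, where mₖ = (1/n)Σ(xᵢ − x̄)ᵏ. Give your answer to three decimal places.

x̄ = 8.0429
Σ(xᵢ − x̄)² = 202.3371 ⇒ m₂ = 28.90531
Σ(xᵢ − x̄)⁴ = 20338.0455 ⇒ m₄ = 2905.43507
m₂² = 835.51672
g₂ = m₄/m₂² − 3 = 3.47741 − 3 ≈ 0.477

0.477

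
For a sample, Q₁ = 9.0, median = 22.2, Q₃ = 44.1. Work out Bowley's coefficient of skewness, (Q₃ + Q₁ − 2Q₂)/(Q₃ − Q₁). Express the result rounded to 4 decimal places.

numerator: Q₃ + Q₁ − 2Q₂ = 44.1 + 9.0 − 2×22.2 = 8.7000
denominator: Q₃ − Q₁ = 44.1 − 9.0 = 35.1000
Bowley skewness = 8.7000 / 35.1000 ≈ 0.2479

0.2479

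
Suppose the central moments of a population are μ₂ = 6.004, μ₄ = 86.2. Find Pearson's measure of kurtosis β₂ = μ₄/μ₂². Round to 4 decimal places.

μ₂² = 6.004² = 36.04802
μ₄/μ₂² = 86.2 / 36.04802 = 2.39126
β₂ ≈ 2.3913

2.3913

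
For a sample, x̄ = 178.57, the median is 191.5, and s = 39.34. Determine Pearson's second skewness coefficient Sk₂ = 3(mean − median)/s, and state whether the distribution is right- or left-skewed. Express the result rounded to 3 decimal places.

Sk₂ = 3(178.57 − 191.5) / 39.34 = 3 × -12.9300 / 39.34
    = -38.7900 / 39.34 ≈ -0.986
Sk₂ < 0 ⇒ mean < median ⇒ left-skewed (negative skew).

-0.986, left-skewed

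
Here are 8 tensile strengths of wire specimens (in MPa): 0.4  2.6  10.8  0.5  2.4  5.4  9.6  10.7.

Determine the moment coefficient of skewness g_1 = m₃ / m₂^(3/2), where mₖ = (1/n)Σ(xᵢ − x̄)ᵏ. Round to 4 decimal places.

x̄ = (0.4 + 2.6 + 10.8 + 0.5 + 2.4 + 5.4 + 9.6 + 10.7) / 8 = 5.3000
deviations (xᵢ − x̄): -4.9000, -2.7000, 5.5000, -4.8000, -2.9000, 0.1000, 4.3000, 5.4000
Σ(xᵢ − x̄)² = 140.6600 ⇒ m₂ = 140.6600/8 = 17.58250
Σ(xᵢ − x̄)³ = 131.0340 ⇒ m₃ = 131.0340/8 = 16.37925
m₂^(3/2) = 17.58250^(1.5) = 73.72605
g_1 = m₃ / m₂^(3/2) = 16.37925 / 73.72605 ≈ 0.2222

0.2222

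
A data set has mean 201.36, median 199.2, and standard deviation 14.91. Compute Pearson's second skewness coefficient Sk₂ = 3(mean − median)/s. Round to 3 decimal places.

Sk₂ = 3(201.36 − 199.2) / 14.91 = 3 × 2.1600 / 14.91
    = 6.4800 / 14.91 ≈ 0.435

0.435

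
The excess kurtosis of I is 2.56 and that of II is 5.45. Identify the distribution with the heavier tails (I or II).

Higher excess kurtosis ⇒ heavier tails relative to the normal distribution.
2.56 vs 5.45: the larger is 5.45, so II has heavier tails.

II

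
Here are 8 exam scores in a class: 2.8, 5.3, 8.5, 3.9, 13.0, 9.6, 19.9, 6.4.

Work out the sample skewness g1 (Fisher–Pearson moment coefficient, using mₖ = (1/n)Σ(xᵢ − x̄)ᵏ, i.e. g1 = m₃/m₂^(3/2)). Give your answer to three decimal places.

x̄ = (2.8 + 5.3 + 8.5 + 3.9 + 13.0 + 9.6 + 19.9 + 6.4) / 8 = 8.6750
deviations (xᵢ − x̄): -5.8750, -3.3750, -0.1750, -4.7750, 4.3250, 0.9250, 11.2250, -2.2750
Σ(xᵢ − x̄)² = 219.4750 ⇒ m₂ = 219.4750/8 = 27.43437
Σ(xᵢ − x̄)³ = 1134.1748 ⇒ m₃ = 1134.1748/8 = 141.77184
m₂^(3/2) = 27.43437^(1.5) = 143.69531
g1 = m₃ / m₂^(3/2) = 141.77184 / 143.69531 ≈ 0.987

0.987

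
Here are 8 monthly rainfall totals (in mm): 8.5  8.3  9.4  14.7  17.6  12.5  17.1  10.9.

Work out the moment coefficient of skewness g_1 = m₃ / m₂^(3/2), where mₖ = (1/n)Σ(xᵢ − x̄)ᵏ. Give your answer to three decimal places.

0.308

x̄ = (8.5 + 8.3 + 9.4 + 14.7 + 17.6 + 12.5 + 17.1 + 10.9) / 8 = 12.3750
deviations (xᵢ − x̄): -3.8750, -4.0750, -2.9750, 2.3250, 5.2250, 0.1250, 4.7250, -1.4750
Σ(xᵢ − x̄)² = 97.6950 ⇒ m₂ = 97.6950/8 = 12.21188
Σ(xᵢ − x̄)³ = 105.3113 ⇒ m₃ = 105.3113/8 = 13.16391
m₂^(3/2) = 12.21188^(1.5) = 42.67500
g_1 = m₃ / m₂^(3/2) = 13.16391 / 42.67500 ≈ 0.308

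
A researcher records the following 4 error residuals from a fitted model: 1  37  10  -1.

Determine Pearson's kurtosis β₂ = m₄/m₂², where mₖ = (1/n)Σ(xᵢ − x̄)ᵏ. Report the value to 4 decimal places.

x̄ = 11.7500
Σ(xᵢ − x̄)² = 918.7500 ⇒ m₂ = 229.68750
Σ(xᵢ − x̄)⁴ = 446276.5781 ⇒ m₄ = 111569.14453
m₂² = 52756.34766
β₂ = m₄/m₂² = 111569.14453 / 52756.34766 ≈ 2.1148

2.1148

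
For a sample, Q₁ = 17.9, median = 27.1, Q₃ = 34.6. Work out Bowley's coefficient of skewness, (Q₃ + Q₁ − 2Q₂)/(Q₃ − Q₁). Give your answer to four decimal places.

numerator: Q₃ + Q₁ − 2Q₂ = 34.6 + 17.9 − 2×27.1 = -1.7000
denominator: Q₃ − Q₁ = 34.6 − 17.9 = 16.7000
Bowley skewness = -1.7000 / 16.7000 ≈ -0.1018

-0.1018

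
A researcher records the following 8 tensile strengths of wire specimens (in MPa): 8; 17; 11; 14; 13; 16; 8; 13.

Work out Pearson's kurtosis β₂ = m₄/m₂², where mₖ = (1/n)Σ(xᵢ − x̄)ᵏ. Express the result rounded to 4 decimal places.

1.8284

x̄ = 12.5000
Σ(xᵢ − x̄)² = 78.0000 ⇒ m₂ = 9.75000
Σ(xᵢ − x̄)⁴ = 1390.5000 ⇒ m₄ = 173.81250
m₂² = 95.06250
β₂ = m₄/m₂² = 173.81250 / 95.06250 ≈ 1.8284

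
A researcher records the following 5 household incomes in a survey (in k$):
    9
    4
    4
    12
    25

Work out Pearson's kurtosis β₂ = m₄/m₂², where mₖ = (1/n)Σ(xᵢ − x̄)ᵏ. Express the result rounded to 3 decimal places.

x̄ = 10.8000
Σ(xᵢ − x̄)² = 298.8000 ⇒ m₂ = 59.76000
Σ(xᵢ − x̄)⁴ = 44947.5360 ⇒ m₄ = 8989.50720
m₂² = 3571.25760
β₂ = m₄/m₂² = 8989.50720 / 3571.25760 ≈ 2.517

2.517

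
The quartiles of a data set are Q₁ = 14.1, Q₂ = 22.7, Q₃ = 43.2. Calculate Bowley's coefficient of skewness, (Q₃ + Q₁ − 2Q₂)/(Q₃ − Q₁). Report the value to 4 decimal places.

numerator: Q₃ + Q₁ − 2Q₂ = 43.2 + 14.1 − 2×22.7 = 11.9000
denominator: Q₃ − Q₁ = 43.2 − 14.1 = 29.1000
Bowley skewness = 11.9000 / 29.1000 ≈ 0.4089

0.4089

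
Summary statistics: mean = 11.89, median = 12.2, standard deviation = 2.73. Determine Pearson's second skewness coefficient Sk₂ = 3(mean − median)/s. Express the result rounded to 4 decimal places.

-0.3407

Sk₂ = 3(11.89 − 12.2) / 2.73 = 3 × -0.3100 / 2.73
    = -0.9300 / 2.73 ≈ -0.3407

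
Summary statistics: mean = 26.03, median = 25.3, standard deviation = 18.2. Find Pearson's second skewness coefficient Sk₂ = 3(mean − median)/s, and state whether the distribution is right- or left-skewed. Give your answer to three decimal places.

Sk₂ = 3(26.03 − 25.3) / 18.2 = 3 × 0.7300 / 18.2
    = 2.1900 / 18.2 ≈ 0.120
Sk₂ > 0 ⇒ mean > median ⇒ right-skewed (positive skew).

0.120, right-skewed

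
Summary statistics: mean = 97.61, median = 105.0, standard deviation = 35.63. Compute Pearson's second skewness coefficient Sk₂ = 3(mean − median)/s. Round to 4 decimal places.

-0.6222

Sk₂ = 3(97.61 − 105.0) / 35.63 = 3 × -7.3900 / 35.63
    = -22.1700 / 35.63 ≈ -0.6222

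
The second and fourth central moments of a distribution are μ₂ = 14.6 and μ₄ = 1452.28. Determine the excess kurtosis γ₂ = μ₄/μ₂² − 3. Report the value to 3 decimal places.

3.813

μ₂² = 14.6² = 213.16000
μ₄/μ₂² = 1452.28 / 213.16000 = 6.81310
γ₂ = 6.81310 − 3 ≈ 3.813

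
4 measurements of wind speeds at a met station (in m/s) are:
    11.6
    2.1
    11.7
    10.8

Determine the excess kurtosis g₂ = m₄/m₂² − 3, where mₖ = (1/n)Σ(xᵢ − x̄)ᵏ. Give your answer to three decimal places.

-0.688

x̄ = 9.0500
Σ(xᵢ − x̄)² = 64.8900 ⇒ m₂ = 16.22250
Σ(xᵢ − x̄)⁴ = 2434.1084 ⇒ m₄ = 608.52711
m₂² = 263.16951
g₂ = m₄/m₂² − 3 = 2.31230 − 3 ≈ -0.688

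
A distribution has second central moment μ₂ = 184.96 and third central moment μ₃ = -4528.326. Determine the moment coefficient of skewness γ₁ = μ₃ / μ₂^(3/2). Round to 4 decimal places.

σ = √μ₂ = √184.96 = 13.60000
σ³ = μ₂^(3/2) = 2515.45600
γ₁ = μ₃/σ³ = -4528.326 / 2515.45600 ≈ -1.8002

-1.8002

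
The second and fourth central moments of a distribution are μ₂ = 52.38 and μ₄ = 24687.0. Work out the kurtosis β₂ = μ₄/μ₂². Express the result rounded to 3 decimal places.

8.998

μ₂² = 52.38² = 2743.66440
μ₄/μ₂² = 24687.0 / 2743.66440 = 8.99782
β₂ ≈ 8.998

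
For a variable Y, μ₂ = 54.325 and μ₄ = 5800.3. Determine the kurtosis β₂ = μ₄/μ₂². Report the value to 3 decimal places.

1.965

μ₂² = 54.325² = 2951.20563
μ₄/μ₂² = 5800.3 / 2951.20563 = 1.96540
β₂ ≈ 1.965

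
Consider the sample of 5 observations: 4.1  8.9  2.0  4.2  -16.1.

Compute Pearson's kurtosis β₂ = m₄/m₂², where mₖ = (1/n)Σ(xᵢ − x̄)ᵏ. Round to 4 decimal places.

x̄ = 0.6200
Σ(xᵢ − x̄)² = 374.9480 ⇒ m₂ = 74.98960
Σ(xᵢ − x̄)⁴ = 83167.7019 ⇒ m₄ = 16633.54037
m₂² = 5623.44011
β₂ = m₄/m₂² = 16633.54037 / 5623.44011 ≈ 2.9579

2.9579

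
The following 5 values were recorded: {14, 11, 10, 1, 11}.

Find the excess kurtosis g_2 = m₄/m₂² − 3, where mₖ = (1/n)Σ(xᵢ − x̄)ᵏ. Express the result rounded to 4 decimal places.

x̄ = 9.4000
Σ(xᵢ − x̄)² = 97.2000 ⇒ m₂ = 19.44000
Σ(xᵢ − x̄)⁴ = 5439.6960 ⇒ m₄ = 1087.93920
m₂² = 377.91360
g_2 = m₄/m₂² − 3 = 2.87880 − 3 ≈ -0.1212

-0.1212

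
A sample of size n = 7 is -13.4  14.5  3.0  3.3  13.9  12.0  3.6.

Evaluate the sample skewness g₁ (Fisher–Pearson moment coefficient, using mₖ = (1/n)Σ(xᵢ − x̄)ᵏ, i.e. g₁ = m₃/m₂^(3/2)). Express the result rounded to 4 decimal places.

x̄ = (-13.4 + 14.5 + 3.0 + 3.3 + 13.9 + 12.0 + 3.6) / 7 = 5.2714
deviations (xᵢ − x̄): -18.6714, 9.2286, -2.2714, -1.9714, 8.6286, 6.7286, -1.6714
Σ(xᵢ − x̄)² = 565.3543 ⇒ m₂ = 565.3543/7 = 80.76490
Σ(xᵢ − x̄)³ = -4800.3169 ⇒ m₃ = -4800.3169/7 = -685.75956
m₂^(3/2) = 80.76490^(1.5) = 725.82843
g₁ = m₃ / m₂^(3/2) = -685.75956 / 725.82843 ≈ -0.9448

-0.9448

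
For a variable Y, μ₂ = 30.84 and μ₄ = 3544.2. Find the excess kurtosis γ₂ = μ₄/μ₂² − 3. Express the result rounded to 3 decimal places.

0.726

μ₂² = 30.84² = 951.10560
μ₄/μ₂² = 3544.2 / 951.10560 = 3.72640
γ₂ = 3.72640 − 3 ≈ 0.726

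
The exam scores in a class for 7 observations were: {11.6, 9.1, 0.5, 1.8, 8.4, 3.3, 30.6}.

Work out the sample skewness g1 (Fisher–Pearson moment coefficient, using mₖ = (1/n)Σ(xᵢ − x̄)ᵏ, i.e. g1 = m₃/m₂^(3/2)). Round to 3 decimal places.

1.391

x̄ = (11.6 + 9.1 + 0.5 + 1.8 + 8.4 + 3.3 + 30.6) / 7 = 9.3286
deviations (xᵢ − x̄): 2.2714, -0.2286, -8.8286, -7.5286, -0.9286, -6.0286, 21.2714
Σ(xᵢ − x̄)² = 629.5143 ⇒ m₂ = 629.5143/7 = 89.93061
Σ(xᵢ − x̄)³ = 8301.7215 ⇒ m₃ = 8301.7215/7 = 1185.96021
m₂^(3/2) = 89.93061^(1.5) = 852.82775
g1 = m₃ / m₂^(3/2) = 1185.96021 / 852.82775 ≈ 1.391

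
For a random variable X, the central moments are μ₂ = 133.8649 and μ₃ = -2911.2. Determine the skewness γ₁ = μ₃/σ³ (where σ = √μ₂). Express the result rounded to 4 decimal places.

-1.8796

σ = √μ₂ = √133.8649 = 11.57000
σ³ = μ₂^(3/2) = 1548.81689
γ₁ = μ₃/σ³ = -2911.2 / 1548.81689 ≈ -1.8796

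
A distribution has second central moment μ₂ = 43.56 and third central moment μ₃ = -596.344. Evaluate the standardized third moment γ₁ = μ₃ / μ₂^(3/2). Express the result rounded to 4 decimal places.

-2.0743

σ = √μ₂ = √43.56 = 6.60000
σ³ = μ₂^(3/2) = 287.49600
γ₁ = μ₃/σ³ = -596.344 / 287.49600 ≈ -2.0743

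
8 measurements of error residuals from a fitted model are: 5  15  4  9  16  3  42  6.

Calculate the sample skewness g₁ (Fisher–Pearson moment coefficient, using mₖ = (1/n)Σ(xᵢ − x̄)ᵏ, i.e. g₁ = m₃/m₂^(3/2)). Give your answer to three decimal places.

1.679

x̄ = (5 + 15 + 4 + 9 + 16 + 3 + 42 + 6) / 8 = 12.5000
deviations (xᵢ − x̄): -7.5000, 2.5000, -8.5000, -3.5000, 3.5000, -9.5000, 29.5000, -6.5000
Σ(xᵢ − x̄)² = 1162.0000 ⇒ m₂ = 1162.0000/8 = 145.25000
Σ(xᵢ − x̄)³ = 23520.0000 ⇒ m₃ = 23520.0000/8 = 2940.00000
m₂^(3/2) = 145.25000^(1.5) = 1750.54876
g₁ = m₃ / m₂^(3/2) = 2940.00000 / 1750.54876 ≈ 1.679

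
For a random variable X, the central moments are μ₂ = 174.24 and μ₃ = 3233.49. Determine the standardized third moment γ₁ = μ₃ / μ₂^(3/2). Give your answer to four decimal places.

1.4059

σ = √μ₂ = √174.24 = 13.20000
σ³ = μ₂^(3/2) = 2299.96800
γ₁ = μ₃/σ³ = 3233.49 / 2299.96800 ≈ 1.4059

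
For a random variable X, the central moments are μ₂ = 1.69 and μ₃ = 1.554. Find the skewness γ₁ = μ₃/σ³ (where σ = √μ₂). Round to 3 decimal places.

σ = √μ₂ = √1.69 = 1.30000
σ³ = μ₂^(3/2) = 2.19700
γ₁ = μ₃/σ³ = 1.554 / 2.19700 ≈ 0.707

0.707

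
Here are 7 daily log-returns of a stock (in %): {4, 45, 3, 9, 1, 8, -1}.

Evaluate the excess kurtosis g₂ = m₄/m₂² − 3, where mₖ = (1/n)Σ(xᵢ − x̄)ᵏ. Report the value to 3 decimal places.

1.712

x̄ = 9.8571
Σ(xᵢ − x̄)² = 1516.8571 ⇒ m₂ = 216.69388
Σ(xᵢ − x̄)⁴ = 1548725.0321 ⇒ m₄ = 221246.43315
m₂² = 46956.23657
g₂ = m₄/m₂² − 3 = 4.71176 − 3 ≈ 1.712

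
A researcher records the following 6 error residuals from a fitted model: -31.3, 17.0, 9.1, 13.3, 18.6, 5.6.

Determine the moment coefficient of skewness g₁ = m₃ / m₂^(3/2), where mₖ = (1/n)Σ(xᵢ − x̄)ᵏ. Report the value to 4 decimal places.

x̄ = (-31.3 + 17.0 + 9.1 + 13.3 + 18.6 + 5.6) / 6 = 5.3833
deviations (xᵢ − x̄): -36.6833, 11.6167, 3.7167, 7.9167, 13.2167, 0.2167
Σ(xᵢ − x̄)² = 1731.8283 ⇒ m₂ = 1731.8283/6 = 288.63806
Σ(xᵢ − x̄)³ = -44939.7076 ⇒ m₃ = -44939.7076/6 = -7489.95126
m₂^(3/2) = 288.63806^(1.5) = 4903.77331
g₁ = m₃ / m₂^(3/2) = -7489.95126 / 4903.77331 ≈ -1.5274

-1.5274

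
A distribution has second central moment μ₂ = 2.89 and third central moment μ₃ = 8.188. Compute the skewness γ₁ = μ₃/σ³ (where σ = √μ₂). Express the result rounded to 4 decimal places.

1.6666

σ = √μ₂ = √2.89 = 1.70000
σ³ = μ₂^(3/2) = 4.91300
γ₁ = μ₃/σ³ = 8.188 / 4.91300 ≈ 1.6666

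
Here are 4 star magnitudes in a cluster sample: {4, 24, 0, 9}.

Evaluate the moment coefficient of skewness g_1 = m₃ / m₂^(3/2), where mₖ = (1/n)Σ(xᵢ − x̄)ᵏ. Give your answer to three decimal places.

x̄ = (4 + 24 + 0 + 9) / 4 = 9.2500
deviations (xᵢ − x̄): -5.2500, 14.7500, -9.2500, -0.2500
Σ(xᵢ − x̄)² = 330.7500 ⇒ m₂ = 330.7500/4 = 82.68750
Σ(xᵢ − x̄)³ = 2272.8750 ⇒ m₃ = 2272.8750/4 = 568.21875
m₂^(3/2) = 82.68750^(1.5) = 751.89949
g_1 = m₃ / m₂^(3/2) = 568.21875 / 751.89949 ≈ 0.756

0.756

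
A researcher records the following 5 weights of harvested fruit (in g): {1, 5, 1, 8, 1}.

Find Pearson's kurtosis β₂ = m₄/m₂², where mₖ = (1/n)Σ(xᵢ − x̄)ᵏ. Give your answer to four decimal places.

x̄ = 3.2000
Σ(xᵢ − x̄)² = 40.8000 ⇒ m₂ = 8.16000
Σ(xᵢ − x̄)⁴ = 611.6160 ⇒ m₄ = 122.32320
m₂² = 66.58560
β₂ = m₄/m₂² = 122.32320 / 66.58560 ≈ 1.8371

1.8371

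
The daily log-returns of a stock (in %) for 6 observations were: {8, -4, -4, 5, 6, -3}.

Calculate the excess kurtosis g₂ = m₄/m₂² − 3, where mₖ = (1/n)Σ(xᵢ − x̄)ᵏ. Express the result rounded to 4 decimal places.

x̄ = 1.3333
Σ(xᵢ − x̄)² = 155.3333 ⇒ m₂ = 25.88889
Σ(xᵢ − x̄)⁴ = 4601.1111 ⇒ m₄ = 766.85185
m₂² = 670.23457
g₂ = m₄/m₂² − 3 = 1.14415 − 3 ≈ -1.8558

-1.8558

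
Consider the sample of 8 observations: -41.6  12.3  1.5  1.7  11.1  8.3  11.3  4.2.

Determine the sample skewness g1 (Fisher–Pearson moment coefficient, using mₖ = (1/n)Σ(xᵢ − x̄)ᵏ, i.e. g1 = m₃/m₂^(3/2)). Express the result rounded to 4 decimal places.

-2.0077

x̄ = (-41.6 + 12.3 + 1.5 + 1.7 + 11.1 + 8.3 + 11.3 + 4.2) / 8 = 1.1000
deviations (xᵢ − x̄): -42.7000, 11.2000, 0.4000, 0.6000, 10.0000, 7.2000, 10.2000, 3.1000
Σ(xᵢ − x̄)² = 2214.7400 ⇒ m₂ = 2214.7400/8 = 276.84250
Σ(xᵢ − x̄)³ = -73985.0280 ⇒ m₃ = -73985.0280/8 = -9248.12850
m₂^(3/2) = 276.84250^(1.5) = 4606.26738
g1 = m₃ / m₂^(3/2) = -9248.12850 / 4606.26738 ≈ -2.0077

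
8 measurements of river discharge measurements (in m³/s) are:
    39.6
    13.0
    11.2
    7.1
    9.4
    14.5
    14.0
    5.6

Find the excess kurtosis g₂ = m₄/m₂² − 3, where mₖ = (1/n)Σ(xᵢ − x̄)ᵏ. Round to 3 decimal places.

x̄ = 14.3000
Σ(xᵢ − x̄)² = 803.0600 ⇒ m₂ = 100.38250
Σ(xᵢ − x̄)⁴ = 418803.2678 ⇒ m₄ = 52350.40848
m₂² = 10076.64631
g₂ = m₄/m₂² − 3 = 5.19522 − 3 ≈ 2.195

2.195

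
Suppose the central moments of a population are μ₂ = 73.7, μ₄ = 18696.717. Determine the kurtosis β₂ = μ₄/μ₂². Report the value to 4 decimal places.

μ₂² = 73.7² = 5431.69000
μ₄/μ₂² = 18696.717 / 5431.69000 = 3.44215
β₂ ≈ 3.4422

3.4422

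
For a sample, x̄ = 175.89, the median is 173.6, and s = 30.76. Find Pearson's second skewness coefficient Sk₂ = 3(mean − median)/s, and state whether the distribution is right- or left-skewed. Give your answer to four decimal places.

Sk₂ = 3(175.89 − 173.6) / 30.76 = 3 × 2.2900 / 30.76
    = 6.8700 / 30.76 ≈ 0.2233
Sk₂ > 0 ⇒ mean > median ⇒ right-skewed (positive skew).

0.2233, right-skewed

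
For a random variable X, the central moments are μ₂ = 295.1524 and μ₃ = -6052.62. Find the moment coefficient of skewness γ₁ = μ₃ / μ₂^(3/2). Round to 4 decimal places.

σ = √μ₂ = √295.1524 = 17.18000
σ³ = μ₂^(3/2) = 5070.71823
γ₁ = μ₃/σ³ = -6052.62 / 5070.71823 ≈ -1.1936

-1.1936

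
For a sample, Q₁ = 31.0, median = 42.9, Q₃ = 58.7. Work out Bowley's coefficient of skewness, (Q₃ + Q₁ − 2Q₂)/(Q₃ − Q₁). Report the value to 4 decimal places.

0.1408

numerator: Q₃ + Q₁ − 2Q₂ = 58.7 + 31.0 − 2×42.9 = 3.9000
denominator: Q₃ − Q₁ = 58.7 − 31.0 = 27.7000
Bowley skewness = 3.9000 / 27.7000 ≈ 0.1408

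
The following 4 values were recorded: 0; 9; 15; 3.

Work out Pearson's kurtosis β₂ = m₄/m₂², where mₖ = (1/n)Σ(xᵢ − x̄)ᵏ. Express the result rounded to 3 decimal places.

1.573

x̄ = 6.7500
Σ(xᵢ − x̄)² = 132.7500 ⇒ m₂ = 33.18750
Σ(xᵢ − x̄)⁴ = 6931.8281 ⇒ m₄ = 1732.95703
m₂² = 1101.41016
β₂ = m₄/m₂² = 1732.95703 / 1101.41016 ≈ 1.573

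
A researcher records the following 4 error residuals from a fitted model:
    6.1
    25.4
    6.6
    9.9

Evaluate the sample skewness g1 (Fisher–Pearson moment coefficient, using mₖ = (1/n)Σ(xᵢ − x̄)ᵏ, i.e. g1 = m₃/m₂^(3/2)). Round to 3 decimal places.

1.042

x̄ = (6.1 + 25.4 + 6.6 + 9.9) / 4 = 12.0000
deviations (xᵢ − x̄): -5.9000, 13.4000, -5.4000, -2.1000
Σ(xᵢ − x̄)² = 247.9400 ⇒ m₂ = 247.9400/4 = 61.98500
Σ(xᵢ − x̄)³ = 2034.0000 ⇒ m₃ = 2034.0000/4 = 508.50000
m₂^(3/2) = 61.98500^(1.5) = 488.01133
g1 = m₃ / m₂^(3/2) = 508.50000 / 488.01133 ≈ 1.042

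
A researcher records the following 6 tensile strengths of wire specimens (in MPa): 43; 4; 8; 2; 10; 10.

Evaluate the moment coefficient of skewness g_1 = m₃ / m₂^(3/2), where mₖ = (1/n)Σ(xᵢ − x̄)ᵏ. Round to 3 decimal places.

x̄ = (43 + 4 + 8 + 2 + 10 + 10) / 6 = 12.8333
deviations (xᵢ − x̄): 30.1667, -8.8333, -4.8333, -10.8333, -2.8333, -2.8333
Σ(xᵢ − x̄)² = 1144.8333 ⇒ m₂ = 1144.8333/6 = 190.80556
Σ(xᵢ − x̄)³ = 25333.4444 ⇒ m₃ = 25333.4444/6 = 4222.24074
m₂^(3/2) = 190.80556^(1.5) = 2635.64263
g_1 = m₃ / m₂^(3/2) = 4222.24074 / 2635.64263 ≈ 1.602

1.602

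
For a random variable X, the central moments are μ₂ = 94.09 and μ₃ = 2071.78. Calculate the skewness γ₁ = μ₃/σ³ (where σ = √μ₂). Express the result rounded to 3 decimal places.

σ = √μ₂ = √94.09 = 9.70000
σ³ = μ₂^(3/2) = 912.67300
γ₁ = μ₃/σ³ = 2071.78 / 912.67300 ≈ 2.270

2.270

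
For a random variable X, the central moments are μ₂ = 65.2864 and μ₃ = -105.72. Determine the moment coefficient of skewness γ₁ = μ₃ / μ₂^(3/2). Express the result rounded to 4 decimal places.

σ = √μ₂ = √65.2864 = 8.08000
σ³ = μ₂^(3/2) = 527.51411
γ₁ = μ₃/σ³ = -105.72 / 527.51411 ≈ -0.2004

-0.2004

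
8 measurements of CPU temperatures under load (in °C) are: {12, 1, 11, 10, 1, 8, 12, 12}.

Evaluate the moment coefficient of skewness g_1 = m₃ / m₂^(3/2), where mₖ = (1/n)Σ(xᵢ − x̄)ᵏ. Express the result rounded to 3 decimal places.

-0.908

x̄ = (12 + 1 + 11 + 10 + 1 + 8 + 12 + 12) / 8 = 8.3750
deviations (xᵢ − x̄): 3.6250, -7.3750, 2.6250, 1.6250, -7.3750, -0.3750, 3.6250, 3.6250
Σ(xᵢ − x̄)² = 157.8750 ⇒ m₂ = 157.8750/8 = 19.73438
Σ(xᵢ − x̄)³ = -637.0313 ⇒ m₃ = -637.0313/8 = -79.62891
m₂^(3/2) = 19.73438^(1.5) = 87.66678
g_1 = m₃ / m₂^(3/2) = -79.62891 / 87.66678 ≈ -0.908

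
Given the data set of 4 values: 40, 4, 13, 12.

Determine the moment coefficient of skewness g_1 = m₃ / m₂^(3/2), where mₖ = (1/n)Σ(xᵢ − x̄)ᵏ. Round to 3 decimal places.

0.919

x̄ = (40 + 4 + 13 + 12) / 4 = 17.2500
deviations (xᵢ − x̄): 22.7500, -13.2500, -4.2500, -5.2500
Σ(xᵢ − x̄)² = 738.7500 ⇒ m₂ = 738.7500/4 = 184.68750
Σ(xᵢ − x̄)³ = 9226.8750 ⇒ m₃ = 9226.8750/4 = 2306.71875
m₂^(3/2) = 184.68750^(1.5) = 2509.89905
g_1 = m₃ / m₂^(3/2) = 2306.71875 / 2509.89905 ≈ 0.919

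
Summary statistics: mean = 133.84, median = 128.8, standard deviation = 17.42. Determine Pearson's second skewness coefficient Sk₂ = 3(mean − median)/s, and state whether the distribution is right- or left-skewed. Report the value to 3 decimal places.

0.868, right-skewed

Sk₂ = 3(133.84 − 128.8) / 17.42 = 3 × 5.0400 / 17.42
    = 15.1200 / 17.42 ≈ 0.868
Sk₂ > 0 ⇒ mean > median ⇒ right-skewed (positive skew).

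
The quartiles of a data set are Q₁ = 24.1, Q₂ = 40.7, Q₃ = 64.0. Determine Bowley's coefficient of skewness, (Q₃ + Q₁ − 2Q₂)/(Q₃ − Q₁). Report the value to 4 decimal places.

0.1679

numerator: Q₃ + Q₁ − 2Q₂ = 64.0 + 24.1 − 2×40.7 = 6.7000
denominator: Q₃ − Q₁ = 64.0 − 24.1 = 39.9000
Bowley skewness = 6.7000 / 39.9000 ≈ 0.1679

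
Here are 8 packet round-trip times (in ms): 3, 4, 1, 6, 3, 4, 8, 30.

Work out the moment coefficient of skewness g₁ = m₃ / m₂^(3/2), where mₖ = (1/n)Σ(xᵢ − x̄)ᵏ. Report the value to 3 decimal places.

x̄ = (3 + 4 + 1 + 6 + 3 + 4 + 8 + 30) / 8 = 7.3750
deviations (xᵢ − x̄): -4.3750, -3.3750, -6.3750, -1.3750, -4.3750, -3.3750, 0.6250, 22.6250
Σ(xᵢ − x̄)² = 615.8750 ⇒ m₂ = 615.8750/8 = 76.98438
Σ(xᵢ − x̄)³ = 11075.7188 ⇒ m₃ = 11075.7188/8 = 1384.46484
m₂^(3/2) = 76.98438^(1.5) = 675.46661
g₁ = m₃ / m₂^(3/2) = 1384.46484 / 675.46661 ≈ 2.050

2.050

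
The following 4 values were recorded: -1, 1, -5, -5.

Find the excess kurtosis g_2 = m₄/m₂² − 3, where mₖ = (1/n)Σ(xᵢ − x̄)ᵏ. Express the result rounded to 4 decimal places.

x̄ = -2.5000
Σ(xᵢ − x̄)² = 27.0000 ⇒ m₂ = 6.75000
Σ(xᵢ − x̄)⁴ = 233.2500 ⇒ m₄ = 58.31250
m₂² = 45.56250
g_2 = m₄/m₂² − 3 = 1.27984 − 3 ≈ -1.7202

-1.7202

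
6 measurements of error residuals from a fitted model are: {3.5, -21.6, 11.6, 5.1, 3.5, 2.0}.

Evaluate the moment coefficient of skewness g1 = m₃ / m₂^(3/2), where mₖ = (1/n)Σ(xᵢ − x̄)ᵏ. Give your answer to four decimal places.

x̄ = (3.5 - 21.6 + 11.6 + 5.1 + 3.5 + 2.0) / 6 = 0.6833
deviations (xᵢ − x̄): 2.8167, -22.2833, 10.9167, 4.4167, 2.8167, 1.3167
Σ(xᵢ − x̄)² = 652.8283 ⇒ m₂ = 652.8283/6 = 108.80472
Σ(xᵢ − x̄)³ = -9630.6116 ⇒ m₃ = -9630.6116/6 = -1605.10193
m₂^(3/2) = 108.80472^(1.5) = 1134.93664
g1 = m₃ / m₂^(3/2) = -1605.10193 / 1134.93664 ≈ -1.4143

-1.4143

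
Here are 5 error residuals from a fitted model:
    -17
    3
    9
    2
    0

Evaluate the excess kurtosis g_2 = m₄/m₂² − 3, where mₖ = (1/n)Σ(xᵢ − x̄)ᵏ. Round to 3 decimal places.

x̄ = -0.6000
Σ(xᵢ − x̄)² = 381.2000 ⇒ m₂ = 76.24000
Σ(xᵢ − x̄)⁴ = 81046.7360 ⇒ m₄ = 16209.34720
m₂² = 5812.53760
g_2 = m₄/m₂² − 3 = 2.78869 − 3 ≈ -0.211

-0.211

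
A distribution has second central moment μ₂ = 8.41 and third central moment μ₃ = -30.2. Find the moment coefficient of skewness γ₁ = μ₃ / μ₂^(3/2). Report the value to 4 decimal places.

σ = √μ₂ = √8.41 = 2.90000
σ³ = μ₂^(3/2) = 24.38900
γ₁ = μ₃/σ³ = -30.2 / 24.38900 ≈ -1.2383

-1.2383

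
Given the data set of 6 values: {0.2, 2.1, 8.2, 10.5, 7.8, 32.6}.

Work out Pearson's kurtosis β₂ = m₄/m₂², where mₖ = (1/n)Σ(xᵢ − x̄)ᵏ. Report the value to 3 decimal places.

3.465

x̄ = 10.2333
Σ(xᵢ − x̄)² = 677.2133 ⇒ m₂ = 112.86889
Σ(xᵢ − x̄)⁴ = 264829.9787 ⇒ m₄ = 44138.32979
m₂² = 12739.38608
β₂ = m₄/m₂² = 44138.32979 / 12739.38608 ≈ 3.465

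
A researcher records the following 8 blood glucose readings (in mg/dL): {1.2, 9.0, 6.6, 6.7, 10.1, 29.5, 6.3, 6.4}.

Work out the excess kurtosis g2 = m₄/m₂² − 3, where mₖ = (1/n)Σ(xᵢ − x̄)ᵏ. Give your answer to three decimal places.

x̄ = 9.4750
Σ(xᵢ − x̄)² = 505.5950 ⇒ m₂ = 63.19938
Σ(xᵢ − x̄)⁴ = 165809.2640 ⇒ m₄ = 20726.15800
m₂² = 3994.16100
g2 = m₄/m₂² − 3 = 5.18911 − 3 ≈ 2.189

2.189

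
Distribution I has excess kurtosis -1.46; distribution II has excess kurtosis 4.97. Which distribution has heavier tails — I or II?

Higher excess kurtosis ⇒ heavier tails relative to the normal distribution.
-1.46 vs 4.97: the larger is 4.97, so II has heavier tails. (II is leptokurtic — heavier-than-normal tails; the other is platykurtic.)

II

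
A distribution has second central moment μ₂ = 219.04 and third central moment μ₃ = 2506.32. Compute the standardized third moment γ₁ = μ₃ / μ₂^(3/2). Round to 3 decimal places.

0.773

σ = √μ₂ = √219.04 = 14.80000
σ³ = μ₂^(3/2) = 3241.79200
γ₁ = μ₃/σ³ = 2506.32 / 3241.79200 ≈ 0.773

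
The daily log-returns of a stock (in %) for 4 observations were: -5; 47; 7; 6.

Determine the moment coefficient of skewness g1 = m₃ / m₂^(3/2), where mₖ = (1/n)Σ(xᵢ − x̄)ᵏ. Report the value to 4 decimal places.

x̄ = (-5 + 47 + 7 + 6) / 4 = 13.7500
deviations (xᵢ − x̄): -18.7500, 33.2500, -6.7500, -7.7500
Σ(xᵢ − x̄)² = 1562.7500 ⇒ m₂ = 1562.7500/4 = 390.68750
Σ(xᵢ − x̄)³ = 29395.1250 ⇒ m₃ = 29395.1250/4 = 7348.78125
m₂^(3/2) = 390.68750^(1.5) = 7722.25741
g1 = m₃ / m₂^(3/2) = 7348.78125 / 7722.25741 ≈ 0.9516

0.9516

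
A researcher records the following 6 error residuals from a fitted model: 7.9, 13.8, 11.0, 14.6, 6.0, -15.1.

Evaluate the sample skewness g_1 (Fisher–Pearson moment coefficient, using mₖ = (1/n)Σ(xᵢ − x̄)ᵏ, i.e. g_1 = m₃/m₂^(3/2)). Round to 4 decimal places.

-1.4418

x̄ = (7.9 + 13.8 + 11.0 + 14.6 + 6.0 - 15.1) / 6 = 6.3667
deviations (xᵢ − x̄): 1.5333, 7.4333, 4.6333, 8.2333, -0.3667, -21.4667
Σ(xᵢ − x̄)² = 607.8133 ⇒ m₂ = 607.8133/6 = 101.30222
Σ(xᵢ − x̄)³ = -8820.3544 ⇒ m₃ = -8820.3544/6 = -1470.05907
m₂^(3/2) = 101.30222^(1.5) = 1019.59679
g_1 = m₃ / m₂^(3/2) = -1470.05907 / 1019.59679 ≈ -1.4418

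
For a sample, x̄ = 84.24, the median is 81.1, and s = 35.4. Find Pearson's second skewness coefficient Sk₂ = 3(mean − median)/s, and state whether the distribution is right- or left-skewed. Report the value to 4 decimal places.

0.2661, right-skewed

Sk₂ = 3(84.24 − 81.1) / 35.4 = 3 × 3.1400 / 35.4
    = 9.4200 / 35.4 ≈ 0.2661
Sk₂ > 0 ⇒ mean > median ⇒ right-skewed (positive skew).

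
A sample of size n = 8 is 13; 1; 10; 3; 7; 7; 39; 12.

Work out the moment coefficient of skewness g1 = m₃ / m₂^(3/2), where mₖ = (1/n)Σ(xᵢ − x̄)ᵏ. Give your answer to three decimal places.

1.727

x̄ = (13 + 1 + 10 + 3 + 7 + 7 + 39 + 12) / 8 = 11.5000
deviations (xᵢ − x̄): 1.5000, -10.5000, -1.5000, -8.5000, -4.5000, -4.5000, 27.5000, 0.5000
Σ(xᵢ − x̄)² = 984.0000 ⇒ m₂ = 984.0000/8 = 123.00000
Σ(xᵢ − x̄)³ = 18843.0000 ⇒ m₃ = 18843.0000/8 = 2355.37500
m₂^(3/2) = 123.00000^(1.5) = 1364.13599
g1 = m₃ / m₂^(3/2) = 2355.37500 / 1364.13599 ≈ 1.727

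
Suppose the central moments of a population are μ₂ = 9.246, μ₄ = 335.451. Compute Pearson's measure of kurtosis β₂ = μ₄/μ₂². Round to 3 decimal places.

3.924

μ₂² = 9.246² = 85.48852
μ₄/μ₂² = 335.451 / 85.48852 = 3.92393
β₂ ≈ 3.924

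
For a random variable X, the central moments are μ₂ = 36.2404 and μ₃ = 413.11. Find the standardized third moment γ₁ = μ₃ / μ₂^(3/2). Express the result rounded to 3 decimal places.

σ = √μ₂ = √36.2404 = 6.02000
σ³ = μ₂^(3/2) = 218.16721
γ₁ = μ₃/σ³ = 413.11 / 218.16721 ≈ 1.894

1.894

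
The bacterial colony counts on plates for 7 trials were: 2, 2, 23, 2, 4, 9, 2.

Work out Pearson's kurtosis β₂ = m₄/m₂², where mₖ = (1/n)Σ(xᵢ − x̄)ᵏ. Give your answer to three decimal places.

x̄ = 6.2857
Σ(xᵢ − x̄)² = 365.4286 ⇒ m₂ = 52.20408
Σ(xᵢ − x̄)⁴ = 79477.1254 ⇒ m₄ = 11353.87505
m₂² = 2725.26614
β₂ = m₄/m₂² = 11353.87505 / 2725.26614 ≈ 4.166

4.166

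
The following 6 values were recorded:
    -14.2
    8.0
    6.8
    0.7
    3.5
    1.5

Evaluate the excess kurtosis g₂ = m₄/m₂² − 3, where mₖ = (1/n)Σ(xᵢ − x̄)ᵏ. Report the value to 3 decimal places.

x̄ = 1.0500
Σ(xᵢ − x̄)² = 320.2550 ⇒ m₂ = 53.37583
Σ(xᵢ − x̄)⁴ = 57547.6628 ⇒ m₄ = 9591.27714
m₂² = 2848.97958
g₂ = m₄/m₂² − 3 = 3.36657 − 3 ≈ 0.367

0.367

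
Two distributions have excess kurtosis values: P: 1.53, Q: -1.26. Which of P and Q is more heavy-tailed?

Higher excess kurtosis ⇒ heavier tails relative to the normal distribution.
1.53 vs -1.26: the larger is 1.53, so P has heavier tails. (P is leptokurtic — heavier-than-normal tails; the other is platykurtic.)

P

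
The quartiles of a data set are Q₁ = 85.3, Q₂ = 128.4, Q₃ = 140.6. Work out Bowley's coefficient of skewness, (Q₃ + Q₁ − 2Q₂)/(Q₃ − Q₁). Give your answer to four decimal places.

numerator: Q₃ + Q₁ − 2Q₂ = 140.6 + 85.3 − 2×128.4 = -30.9000
denominator: Q₃ − Q₁ = 140.6 − 85.3 = 55.3000
Bowley skewness = -30.9000 / 55.3000 ≈ -0.5588

-0.5588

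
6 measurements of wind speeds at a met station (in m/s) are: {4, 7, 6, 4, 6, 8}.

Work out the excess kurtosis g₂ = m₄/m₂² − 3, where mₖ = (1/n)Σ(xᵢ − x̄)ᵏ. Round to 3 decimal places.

-1.306

x̄ = 5.8333
Σ(xᵢ − x̄)² = 12.8333 ⇒ m₂ = 2.13889
Σ(xᵢ − x̄)⁴ = 46.4861 ⇒ m₄ = 7.74769
m₂² = 4.57485
g₂ = m₄/m₂² − 3 = 1.69354 − 3 ≈ -1.306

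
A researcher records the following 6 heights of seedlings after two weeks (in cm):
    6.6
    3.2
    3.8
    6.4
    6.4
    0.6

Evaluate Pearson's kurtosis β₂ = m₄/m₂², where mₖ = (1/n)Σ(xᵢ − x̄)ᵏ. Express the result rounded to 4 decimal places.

x̄ = 4.5000
Σ(xᵢ − x̄)² = 29.0200 ⇒ m₂ = 4.83667
Σ(xᵢ − x̄)⁴ = 279.9526 ⇒ m₄ = 46.65877
m₂² = 23.39334
β₂ = m₄/m₂² = 46.65877 / 23.39334 ≈ 1.9945

1.9945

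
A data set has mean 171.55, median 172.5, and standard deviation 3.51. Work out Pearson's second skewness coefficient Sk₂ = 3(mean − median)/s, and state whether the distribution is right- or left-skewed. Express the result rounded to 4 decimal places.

-0.8120, left-skewed

Sk₂ = 3(171.55 − 172.5) / 3.51 = 3 × -0.9500 / 3.51
    = -2.8500 / 3.51 ≈ -0.8120
Sk₂ < 0 ⇒ mean < median ⇒ left-skewed (negative skew).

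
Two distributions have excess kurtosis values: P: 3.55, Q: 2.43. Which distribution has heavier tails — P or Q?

Higher excess kurtosis ⇒ heavier tails relative to the normal distribution.
3.55 vs 2.43: the larger is 3.55, so P has heavier tails.

P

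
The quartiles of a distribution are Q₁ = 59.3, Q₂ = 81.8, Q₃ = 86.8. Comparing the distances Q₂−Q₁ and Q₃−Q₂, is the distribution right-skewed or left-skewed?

left-skewed

Q₂ − Q₁ = 22.5;  Q₃ − Q₂ = 5.0
Q₂ − Q₁ > Q₃ − Q₂ ⇒ the lower half is more spread out ⇒ left-skewed.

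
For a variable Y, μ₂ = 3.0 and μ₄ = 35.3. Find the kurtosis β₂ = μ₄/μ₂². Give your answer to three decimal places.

μ₂² = 3.0² = 9.00000
μ₄/μ₂² = 35.3 / 9.00000 = 3.92222
β₂ ≈ 3.922

3.922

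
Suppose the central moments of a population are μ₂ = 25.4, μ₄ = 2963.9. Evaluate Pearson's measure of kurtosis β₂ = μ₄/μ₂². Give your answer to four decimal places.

μ₂² = 25.4² = 645.16000
μ₄/μ₂² = 2963.9 / 645.16000 = 4.59405
β₂ ≈ 4.5941

4.5941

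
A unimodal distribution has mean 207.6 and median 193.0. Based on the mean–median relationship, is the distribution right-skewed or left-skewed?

right-skewed

mean − median = 207.6 − 193.0 = 14.6
mean > median ⇒ the longer tail is on the right ⇒ right-skewed (positively skewed).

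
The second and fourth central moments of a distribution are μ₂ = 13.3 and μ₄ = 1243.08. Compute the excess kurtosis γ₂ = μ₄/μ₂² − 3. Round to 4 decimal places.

4.0274

μ₂² = 13.3² = 176.89000
μ₄/μ₂² = 1243.08 / 176.89000 = 7.02742
γ₂ = 7.02742 − 3 ≈ 4.0274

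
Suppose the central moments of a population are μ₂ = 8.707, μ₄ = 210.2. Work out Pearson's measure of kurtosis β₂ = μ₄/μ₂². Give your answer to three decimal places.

2.773

μ₂² = 8.707² = 75.81185
μ₄/μ₂² = 210.2 / 75.81185 = 2.77265
β₂ ≈ 2.773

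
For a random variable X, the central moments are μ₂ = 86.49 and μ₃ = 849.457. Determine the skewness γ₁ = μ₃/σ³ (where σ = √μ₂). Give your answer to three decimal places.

1.056

σ = √μ₂ = √86.49 = 9.30000
σ³ = μ₂^(3/2) = 804.35700
γ₁ = μ₃/σ³ = 849.457 / 804.35700 ≈ 1.056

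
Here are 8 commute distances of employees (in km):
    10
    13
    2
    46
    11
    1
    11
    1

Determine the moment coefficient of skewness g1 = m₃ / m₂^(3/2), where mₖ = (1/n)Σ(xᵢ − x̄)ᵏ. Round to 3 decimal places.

1.754

x̄ = (10 + 13 + 2 + 46 + 11 + 1 + 11 + 1) / 8 = 11.8750
deviations (xᵢ − x̄): -1.8750, 1.1250, -9.8750, 34.1250, -0.8750, -10.8750, -0.8750, -10.8750
Σ(xᵢ − x̄)² = 1504.8750 ⇒ m₂ = 1504.8750/8 = 188.10938
Σ(xᵢ − x̄)³ = 36197.3438 ⇒ m₃ = 36197.3438/8 = 4524.66797
m₂^(3/2) = 188.10938^(1.5) = 2579.97597
g1 = m₃ / m₂^(3/2) = 4524.66797 / 2579.97597 ≈ 1.754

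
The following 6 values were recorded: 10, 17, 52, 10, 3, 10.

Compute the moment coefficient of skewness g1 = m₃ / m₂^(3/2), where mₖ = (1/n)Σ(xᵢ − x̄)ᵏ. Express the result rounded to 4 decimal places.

x̄ = (10 + 17 + 52 + 10 + 3 + 10) / 6 = 17.0000
deviations (xᵢ − x̄): -7.0000, 0.0000, 35.0000, -7.0000, -14.0000, -7.0000
Σ(xᵢ − x̄)² = 1568.0000 ⇒ m₂ = 1568.0000/6 = 261.33333
Σ(xᵢ − x̄)³ = 39102.0000 ⇒ m₃ = 39102.0000/6 = 6517.00000
m₂^(3/2) = 261.33333^(1.5) = 4224.66437
g1 = m₃ / m₂^(3/2) = 6517.00000 / 4224.66437 ≈ 1.5426

1.5426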